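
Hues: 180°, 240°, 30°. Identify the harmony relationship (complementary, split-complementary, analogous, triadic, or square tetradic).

Sort the hues: 30°, 180°, 240°.
Successive gaps around the wheel: 150°, 60°, 150°.
Two 150° gaps and one 60° gap — a base hue opposite a pair of accents 30° either side of its complement — is the split-complementary pattern.

split-complementary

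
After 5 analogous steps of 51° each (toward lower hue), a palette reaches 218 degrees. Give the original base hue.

5 steps of 51° (toward lower hue) give a net shift of −255°.
Start = end − shift: 218 + 255 = 473 → 473 − 360 = 113°

113°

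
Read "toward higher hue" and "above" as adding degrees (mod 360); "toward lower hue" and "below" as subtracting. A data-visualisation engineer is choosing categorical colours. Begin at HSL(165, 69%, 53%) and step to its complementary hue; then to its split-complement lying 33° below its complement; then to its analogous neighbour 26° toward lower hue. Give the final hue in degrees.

+180° (complement): 165 + 180 = 345°
+147° (split-comp 33° ↓): 345 + 147 = 492 → 492 − 360 = 132°
−26° (analog 26° ↓): 132 − 26 = 106°

106°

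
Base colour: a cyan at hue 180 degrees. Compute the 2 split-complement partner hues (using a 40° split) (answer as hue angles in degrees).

Split-complementary hues sit 40° either side of the complement.
Complement of 180 degrees: 180 + 180 = 360 → 360 − 360 = 0°
0 − 40 = -40 → -40 + 360 = 320°
0 + 40 = 40°

320° and 40°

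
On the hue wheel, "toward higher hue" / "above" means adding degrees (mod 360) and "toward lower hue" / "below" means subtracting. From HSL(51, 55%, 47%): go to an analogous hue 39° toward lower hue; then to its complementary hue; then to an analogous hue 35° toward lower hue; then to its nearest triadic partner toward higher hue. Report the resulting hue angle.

277°

−39° (analog 39° ↓): 51 − 39 = 12°
+180° (complement): 12 + 180 = 192°
−35° (analog 35° ↓): 192 − 35 = 157°
+120° (triadic ↑): 157 + 120 = 277°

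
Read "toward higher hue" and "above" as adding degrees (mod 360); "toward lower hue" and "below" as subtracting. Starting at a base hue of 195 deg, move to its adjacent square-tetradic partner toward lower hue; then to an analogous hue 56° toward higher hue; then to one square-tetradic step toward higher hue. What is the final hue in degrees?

251°

195 − 90 = 105°   (square ↓)
105 + 56 = 161°   (analog 56° ↑)
161 + 90 = 251°   (square ↑)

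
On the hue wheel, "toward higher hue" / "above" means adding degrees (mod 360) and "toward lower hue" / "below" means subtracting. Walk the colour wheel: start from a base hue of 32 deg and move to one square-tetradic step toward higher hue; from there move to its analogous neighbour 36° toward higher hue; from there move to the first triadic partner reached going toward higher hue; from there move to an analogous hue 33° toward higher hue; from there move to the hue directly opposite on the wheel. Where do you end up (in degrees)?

131°

+90° (square ↑): 32 + 90 = 122°
+36° (analog 36° ↑): 122 + 36 = 158°
+120° (triadic ↑): 158 + 120 = 278°
+33° (analog 33° ↑): 278 + 33 = 311°
+180° (complement): 311 + 180 = 491 → 491 − 360 = 131°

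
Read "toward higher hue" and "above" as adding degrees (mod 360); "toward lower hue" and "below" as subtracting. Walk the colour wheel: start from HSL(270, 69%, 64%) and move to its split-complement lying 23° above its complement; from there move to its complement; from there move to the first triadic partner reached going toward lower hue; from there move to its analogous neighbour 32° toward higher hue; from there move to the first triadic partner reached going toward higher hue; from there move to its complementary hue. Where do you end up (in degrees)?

+203° (split-comp 23° ↑): 270 + 203 = 473 → 473 − 360 = 113°
+180° (complement): 113 + 180 = 293°
−120° (triadic ↓): 293 − 120 = 173°
+32° (analog 32° ↑): 173 + 32 = 205°
+120° (triadic ↑): 205 + 120 = 325°
+180° (complement): 325 + 180 = 505 → 505 − 360 = 145°

145°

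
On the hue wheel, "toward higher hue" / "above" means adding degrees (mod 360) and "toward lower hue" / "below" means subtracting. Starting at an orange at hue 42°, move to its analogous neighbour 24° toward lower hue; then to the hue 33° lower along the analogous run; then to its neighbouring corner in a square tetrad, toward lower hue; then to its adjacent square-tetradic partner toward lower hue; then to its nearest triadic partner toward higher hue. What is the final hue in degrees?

285°

42 − 24 = 18°   (analog 24° ↓)
18 − 33 = -15 → -15 + 360 = 345°   (analog 33° ↓)
345 − 90 = 255°   (square ↓)
255 − 90 = 165°   (square ↓)
165 + 120 = 285°   (triadic ↑)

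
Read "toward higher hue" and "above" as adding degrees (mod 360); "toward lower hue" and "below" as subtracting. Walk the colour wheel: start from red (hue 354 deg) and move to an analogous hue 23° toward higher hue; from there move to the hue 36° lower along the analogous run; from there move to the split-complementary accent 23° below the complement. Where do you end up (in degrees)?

+23° (analog 23° ↑): 354 + 23 = 377 → 377 − 360 = 17°
−36° (analog 36° ↓): 17 − 36 = -19 → -19 + 360 = 341°
+157° (split-comp 23° ↓): 341 + 157 = 498 → 498 − 360 = 138°

138°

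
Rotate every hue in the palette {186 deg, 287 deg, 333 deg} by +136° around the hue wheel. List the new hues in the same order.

186 + 136 = 322°
287 + 136 = 423 → 423 − 360 = 63°
333 + 136 = 469 → 469 − 360 = 109°

322°, 63°, 109°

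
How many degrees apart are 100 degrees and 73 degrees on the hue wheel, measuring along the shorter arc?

27°

|100 − 73| = 27.
27 ≤ 180, so the shorter arc is 27°.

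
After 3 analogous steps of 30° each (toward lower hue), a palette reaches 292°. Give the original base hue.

3 steps of 30° (toward lower hue) give a net shift of −90°.
Start = end − shift: 292 + 90 = 382 → 382 − 360 = 22°

22°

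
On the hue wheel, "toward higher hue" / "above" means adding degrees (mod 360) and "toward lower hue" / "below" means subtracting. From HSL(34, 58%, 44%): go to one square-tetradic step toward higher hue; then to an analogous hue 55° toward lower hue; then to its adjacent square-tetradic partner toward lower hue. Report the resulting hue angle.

square ↑ +90°: 34 + 90 = 124°
analog 55° ↓ −55°: 124 − 55 = 69°
square ↓ −90°: 69 − 90 = -21 → -21 + 360 = 339°

339°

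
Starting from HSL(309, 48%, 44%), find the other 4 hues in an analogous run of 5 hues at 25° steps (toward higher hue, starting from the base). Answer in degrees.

334°, 359°, 24°, and 49°

Analogous hues sit every 25° along the wheel.
309 + 25 = 334°
309 + 50 = 359°
309 + 75 = 384 → 384 − 360 = 24°
309 + 100 = 409 → 409 − 360 = 49°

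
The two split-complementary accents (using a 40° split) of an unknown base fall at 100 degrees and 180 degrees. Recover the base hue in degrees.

320°

The accents sit 40° either side of the complement, so the complement is their short-arc midpoint on the wheel.
Short-arc midpoint of 100° and 180°: 140°.
Base is 180° from the complement: 140 − 180 = -40 → -40 + 360 = 320°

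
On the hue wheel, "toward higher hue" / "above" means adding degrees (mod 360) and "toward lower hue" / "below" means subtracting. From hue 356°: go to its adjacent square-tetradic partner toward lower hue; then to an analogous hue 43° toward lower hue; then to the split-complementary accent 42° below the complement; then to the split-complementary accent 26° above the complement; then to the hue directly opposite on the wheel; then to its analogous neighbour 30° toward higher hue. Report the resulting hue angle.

square ↓ −90°: 356 − 90 = 266°
analog 43° ↓ −43°: 266 − 43 = 223°
split-comp 42° ↓ +138°: 223 + 138 = 361 → 361 − 360 = 1°
split-comp 26° ↑ +206°: 1 + 206 = 207°
complement +180°: 207 + 180 = 387 → 387 − 360 = 27°
analog 30° ↑ +30°: 27 + 30 = 57°

57°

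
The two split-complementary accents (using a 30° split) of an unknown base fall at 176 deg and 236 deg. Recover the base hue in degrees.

The accents sit 30° either side of the complement, so the complement is their short-arc midpoint on the wheel.
Short-arc midpoint of 176° and 236°: 206°.
Base is 180° from the complement: 206 − 180 = 26°

26°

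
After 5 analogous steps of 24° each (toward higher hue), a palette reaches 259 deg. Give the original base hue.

5 steps of 24° (toward higher hue) give a net shift of +120°.
Start = end − shift: 259 − 120 = 139°

139°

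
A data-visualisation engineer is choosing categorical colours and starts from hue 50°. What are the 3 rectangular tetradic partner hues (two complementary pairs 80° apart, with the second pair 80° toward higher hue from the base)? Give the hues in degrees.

A rectangular tetradic uses two complementary pairs 80° apart: offsets 0°, 80°, 180°, 260°.
50 + 80 = 130°
50 + 180 = 230°
50 + 260 = 310°

130°, 230° and 310°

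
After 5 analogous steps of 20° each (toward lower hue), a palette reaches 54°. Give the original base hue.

5 steps of 20° (toward lower hue) give a net shift of −100°.
Start = end − shift: 54 + 100 = 154°

154°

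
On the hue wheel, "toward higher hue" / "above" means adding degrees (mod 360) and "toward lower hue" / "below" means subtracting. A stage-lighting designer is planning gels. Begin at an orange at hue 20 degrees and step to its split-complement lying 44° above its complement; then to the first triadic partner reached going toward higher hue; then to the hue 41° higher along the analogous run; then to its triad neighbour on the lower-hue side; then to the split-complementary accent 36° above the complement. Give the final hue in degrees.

141°

20 + 224 = 244°   (split-comp 44° ↑)
244 + 120 = 364 → 364 − 360 = 4°   (triadic ↑)
4 + 41 = 45°   (analog 41° ↑)
45 − 120 = -75 → -75 + 360 = 285°   (triadic ↓)
285 + 216 = 501 → 501 − 360 = 141°   (split-comp 36° ↑)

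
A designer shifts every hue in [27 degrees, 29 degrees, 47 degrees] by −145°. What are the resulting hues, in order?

27 − 145 = -118 → -118 + 360 = 242°
29 − 145 = -116 → -116 + 360 = 244°
47 − 145 = -98 → -98 + 360 = 262°

242°, 244°, 262°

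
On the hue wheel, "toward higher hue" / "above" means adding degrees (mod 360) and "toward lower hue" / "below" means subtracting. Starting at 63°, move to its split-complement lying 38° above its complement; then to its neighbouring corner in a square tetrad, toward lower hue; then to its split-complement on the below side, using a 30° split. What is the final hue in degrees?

split-comp 38° ↑ +218°: 63 + 218 = 281°
square ↓ −90°: 281 − 90 = 191°
split-comp 30° ↓ +150°: 191 + 150 = 341°

341°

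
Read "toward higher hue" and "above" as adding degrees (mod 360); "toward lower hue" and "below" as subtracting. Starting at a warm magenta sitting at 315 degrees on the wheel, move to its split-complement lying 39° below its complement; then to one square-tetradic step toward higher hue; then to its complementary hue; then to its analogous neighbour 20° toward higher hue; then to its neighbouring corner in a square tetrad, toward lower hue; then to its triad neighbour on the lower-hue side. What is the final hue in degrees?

split-comp 39° ↓ +141°: 315 + 141 = 456 → 456 − 360 = 96°
square ↑ +90°: 96 + 90 = 186°
complement +180°: 186 + 180 = 366 → 366 − 360 = 6°
analog 20° ↑ +20°: 6 + 20 = 26°
square ↓ −90°: 26 − 90 = -64 → -64 + 360 = 296°
triadic ↓ −120°: 296 − 120 = 176°

176°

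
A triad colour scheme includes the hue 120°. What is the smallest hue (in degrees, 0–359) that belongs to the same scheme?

A triad places three hues 120° apart.
The full set through 120° is {0°, 120°, 240°}.

0°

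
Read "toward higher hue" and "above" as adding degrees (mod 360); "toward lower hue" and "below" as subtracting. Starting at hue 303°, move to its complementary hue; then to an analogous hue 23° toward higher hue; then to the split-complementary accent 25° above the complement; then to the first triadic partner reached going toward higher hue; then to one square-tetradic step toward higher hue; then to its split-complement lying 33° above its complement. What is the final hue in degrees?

54°

303 + 180 = 483 → 483 − 360 = 123°   (complement)
123 + 23 = 146°   (analog 23° ↑)
146 + 205 = 351°   (split-comp 25° ↑)
351 + 120 = 471 → 471 − 360 = 111°   (triadic ↑)
111 + 90 = 201°   (square ↑)
201 + 213 = 414 → 414 − 360 = 54°   (split-comp 33° ↑)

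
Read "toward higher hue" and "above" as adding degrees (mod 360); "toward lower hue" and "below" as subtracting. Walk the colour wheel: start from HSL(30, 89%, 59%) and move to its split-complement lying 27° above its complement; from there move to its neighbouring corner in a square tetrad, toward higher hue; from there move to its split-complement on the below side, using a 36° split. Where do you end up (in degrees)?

+207° (split-comp 27° ↑): 30 + 207 = 237°
+90° (square ↑): 237 + 90 = 327°
+144° (split-comp 36° ↓): 327 + 144 = 471 → 471 − 360 = 111°

111°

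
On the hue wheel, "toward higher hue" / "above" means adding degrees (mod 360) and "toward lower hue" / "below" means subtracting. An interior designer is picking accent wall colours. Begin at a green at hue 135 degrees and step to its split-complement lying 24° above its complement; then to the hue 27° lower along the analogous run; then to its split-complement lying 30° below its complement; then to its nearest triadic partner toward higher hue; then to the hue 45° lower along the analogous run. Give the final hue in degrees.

177°

135 + 204 = 339°   (split-comp 24° ↑)
339 − 27 = 312°   (analog 27° ↓)
312 + 150 = 462 → 462 − 360 = 102°   (split-comp 30° ↓)
102 + 120 = 222°   (triadic ↑)
222 − 45 = 177°   (analog 45° ↓)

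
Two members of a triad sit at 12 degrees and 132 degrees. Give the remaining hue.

252°

A triad spaces three hues 120° apart.
The full set is {12°, 132°, 252°}.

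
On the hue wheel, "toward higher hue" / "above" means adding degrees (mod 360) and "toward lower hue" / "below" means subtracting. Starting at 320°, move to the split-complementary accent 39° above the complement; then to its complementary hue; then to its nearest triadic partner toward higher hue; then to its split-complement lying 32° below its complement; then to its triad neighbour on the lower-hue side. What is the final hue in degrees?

+219° (split-comp 39° ↑): 320 + 219 = 539 → 539 − 360 = 179°
+180° (complement): 179 + 180 = 359°
+120° (triadic ↑): 359 + 120 = 479 → 479 − 360 = 119°
+148° (split-comp 32° ↓): 119 + 148 = 267°
−120° (triadic ↓): 267 − 120 = 147°

147°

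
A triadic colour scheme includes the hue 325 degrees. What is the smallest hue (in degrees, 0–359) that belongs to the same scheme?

A triad places three hues 120° apart.
The full set through 325° is {85°, 205°, 325°}.

85°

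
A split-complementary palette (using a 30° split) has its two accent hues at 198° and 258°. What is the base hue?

48°

The accents sit 30° either side of the complement, so the complement is their short-arc midpoint on the wheel.
Short-arc midpoint of 198° and 258°: 228°.
Base is 180° from the complement: 228 − 180 = 48°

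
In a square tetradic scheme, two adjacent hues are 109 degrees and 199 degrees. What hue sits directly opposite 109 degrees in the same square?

289°

A square tetradic scheme places four hues 90° apart; opposite corners are 180° apart.
109 + 180 = 289°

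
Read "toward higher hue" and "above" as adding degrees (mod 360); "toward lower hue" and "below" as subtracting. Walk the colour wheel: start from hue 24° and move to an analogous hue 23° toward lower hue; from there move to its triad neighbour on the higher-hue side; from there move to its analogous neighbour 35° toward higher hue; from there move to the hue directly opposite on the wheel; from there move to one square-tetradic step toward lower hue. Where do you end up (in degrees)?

−23° (analog 23° ↓): 24 − 23 = 1°
+120° (triadic ↑): 1 + 120 = 121°
+35° (analog 35° ↑): 121 + 35 = 156°
+180° (complement): 156 + 180 = 336°
−90° (square ↓): 336 − 90 = 246°

246°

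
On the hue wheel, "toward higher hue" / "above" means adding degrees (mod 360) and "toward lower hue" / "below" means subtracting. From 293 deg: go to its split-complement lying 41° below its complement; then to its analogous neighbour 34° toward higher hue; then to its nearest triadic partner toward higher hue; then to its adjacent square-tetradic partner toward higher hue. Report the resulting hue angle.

+139° (split-comp 41° ↓): 293 + 139 = 432 → 432 − 360 = 72°
+34° (analog 34° ↑): 72 + 34 = 106°
+120° (triadic ↑): 106 + 120 = 226°
+90° (square ↑): 226 + 90 = 316°

316°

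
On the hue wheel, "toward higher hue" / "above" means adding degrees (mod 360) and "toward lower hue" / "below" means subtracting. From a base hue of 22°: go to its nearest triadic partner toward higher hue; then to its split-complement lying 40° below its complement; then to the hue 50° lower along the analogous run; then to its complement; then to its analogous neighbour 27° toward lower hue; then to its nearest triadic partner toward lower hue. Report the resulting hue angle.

triadic ↑ +120°: 22 + 120 = 142°
split-comp 40° ↓ +140°: 142 + 140 = 282°
analog 50° ↓ −50°: 282 − 50 = 232°
complement +180°: 232 + 180 = 412 → 412 − 360 = 52°
analog 27° ↓ −27°: 52 − 27 = 25°
triadic ↓ −120°: 25 − 120 = -95 → -95 + 360 = 265°

265°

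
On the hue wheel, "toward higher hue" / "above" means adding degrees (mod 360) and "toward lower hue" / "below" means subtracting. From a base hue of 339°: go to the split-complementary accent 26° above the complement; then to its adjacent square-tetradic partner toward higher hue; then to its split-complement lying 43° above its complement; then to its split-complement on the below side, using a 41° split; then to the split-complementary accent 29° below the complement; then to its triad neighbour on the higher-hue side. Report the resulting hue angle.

+206° (split-comp 26° ↑): 339 + 206 = 545 → 545 − 360 = 185°
+90° (square ↑): 185 + 90 = 275°
+223° (split-comp 43° ↑): 275 + 223 = 498 → 498 − 360 = 138°
+139° (split-comp 41° ↓): 138 + 139 = 277°
+151° (split-comp 29° ↓): 277 + 151 = 428 → 428 − 360 = 68°
+120° (triadic ↑): 68 + 120 = 188°

188°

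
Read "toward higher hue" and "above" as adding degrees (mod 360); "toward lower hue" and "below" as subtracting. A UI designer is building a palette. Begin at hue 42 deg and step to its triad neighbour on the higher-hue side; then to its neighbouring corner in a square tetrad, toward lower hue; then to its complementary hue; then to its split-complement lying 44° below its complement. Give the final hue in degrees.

28°

triadic ↑ +120°: 42 + 120 = 162°
square ↓ −90°: 162 − 90 = 72°
complement +180°: 72 + 180 = 252°
split-comp 44° ↓ +136°: 252 + 136 = 388 → 388 − 360 = 28°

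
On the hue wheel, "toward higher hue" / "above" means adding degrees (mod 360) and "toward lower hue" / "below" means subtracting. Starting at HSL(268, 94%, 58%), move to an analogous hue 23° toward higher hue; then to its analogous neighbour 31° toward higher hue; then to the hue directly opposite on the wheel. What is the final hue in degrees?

268 + 23 = 291°   (analog 23° ↑)
291 + 31 = 322°   (analog 31° ↑)
322 + 180 = 502 → 502 − 360 = 142°   (complement)

142°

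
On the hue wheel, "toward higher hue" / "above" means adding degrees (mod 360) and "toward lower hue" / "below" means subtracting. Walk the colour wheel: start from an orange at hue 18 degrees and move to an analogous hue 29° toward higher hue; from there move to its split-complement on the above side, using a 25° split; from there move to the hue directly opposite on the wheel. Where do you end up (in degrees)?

72°

analog 29° ↑ +29°: 18 + 29 = 47°
split-comp 25° ↑ +205°: 47 + 205 = 252°
complement +180°: 252 + 180 = 432 → 432 − 360 = 72°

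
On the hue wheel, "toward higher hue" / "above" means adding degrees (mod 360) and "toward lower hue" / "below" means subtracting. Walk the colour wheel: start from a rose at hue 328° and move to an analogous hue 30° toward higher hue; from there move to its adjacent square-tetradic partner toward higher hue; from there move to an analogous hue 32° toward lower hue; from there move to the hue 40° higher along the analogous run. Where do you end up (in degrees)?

96°

328 + 30 = 358°   (analog 30° ↑)
358 + 90 = 448 → 448 − 360 = 88°   (square ↑)
88 − 32 = 56°   (analog 32° ↓)
56 + 40 = 96°   (analog 40° ↑)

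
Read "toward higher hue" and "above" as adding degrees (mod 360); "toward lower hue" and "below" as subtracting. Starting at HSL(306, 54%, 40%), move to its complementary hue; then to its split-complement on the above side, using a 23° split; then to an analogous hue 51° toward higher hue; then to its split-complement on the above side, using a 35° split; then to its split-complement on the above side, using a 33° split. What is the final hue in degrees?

88°

complement +180°: 306 + 180 = 486 → 486 − 360 = 126°
split-comp 23° ↑ +203°: 126 + 203 = 329°
analog 51° ↑ +51°: 329 + 51 = 380 → 380 − 360 = 20°
split-comp 35° ↑ +215°: 20 + 215 = 235°
split-comp 33° ↑ +213°: 235 + 213 = 448 → 448 − 360 = 88°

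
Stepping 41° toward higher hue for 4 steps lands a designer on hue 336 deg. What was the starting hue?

4 steps of 41° (toward higher hue) give a net shift of +164°.
Start = end − shift: 336 − 164 = 172°

172°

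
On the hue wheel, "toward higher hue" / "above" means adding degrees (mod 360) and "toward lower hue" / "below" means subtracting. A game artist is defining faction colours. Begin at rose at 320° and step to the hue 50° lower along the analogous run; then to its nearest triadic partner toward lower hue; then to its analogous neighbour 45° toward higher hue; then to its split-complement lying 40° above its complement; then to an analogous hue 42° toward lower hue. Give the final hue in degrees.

13°

−50° (analog 50° ↓): 320 − 50 = 270°
−120° (triadic ↓): 270 − 120 = 150°
+45° (analog 45° ↑): 150 + 45 = 195°
+220° (split-comp 40° ↑): 195 + 220 = 415 → 415 − 360 = 55°
−42° (analog 42° ↓): 55 − 42 = 13°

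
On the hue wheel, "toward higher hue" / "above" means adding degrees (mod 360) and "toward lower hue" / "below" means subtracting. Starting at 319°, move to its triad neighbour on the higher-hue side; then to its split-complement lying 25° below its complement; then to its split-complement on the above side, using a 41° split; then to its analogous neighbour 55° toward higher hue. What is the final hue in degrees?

150°

+120° (triadic ↑): 319 + 120 = 439 → 439 − 360 = 79°
+155° (split-comp 25° ↓): 79 + 155 = 234°
+221° (split-comp 41° ↑): 234 + 221 = 455 → 455 − 360 = 95°
+55° (analog 55° ↑): 95 + 55 = 150°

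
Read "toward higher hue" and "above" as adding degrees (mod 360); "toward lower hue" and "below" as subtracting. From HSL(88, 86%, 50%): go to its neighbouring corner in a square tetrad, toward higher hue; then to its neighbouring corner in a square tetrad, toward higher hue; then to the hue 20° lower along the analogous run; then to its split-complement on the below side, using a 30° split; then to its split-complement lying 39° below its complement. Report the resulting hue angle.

+90° (square ↑): 88 + 90 = 178°
+90° (square ↑): 178 + 90 = 268°
−20° (analog 20° ↓): 268 − 20 = 248°
+150° (split-comp 30° ↓): 248 + 150 = 398 → 398 − 360 = 38°
+141° (split-comp 39° ↓): 38 + 141 = 179°

179°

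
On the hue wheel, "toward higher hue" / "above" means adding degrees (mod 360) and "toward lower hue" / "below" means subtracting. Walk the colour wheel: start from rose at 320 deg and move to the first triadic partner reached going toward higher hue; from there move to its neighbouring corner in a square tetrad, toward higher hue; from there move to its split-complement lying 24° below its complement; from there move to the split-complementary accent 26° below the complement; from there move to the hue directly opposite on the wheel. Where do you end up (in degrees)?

300°

+120° (triadic ↑): 320 + 120 = 440 → 440 − 360 = 80°
+90° (square ↑): 80 + 90 = 170°
+156° (split-comp 24° ↓): 170 + 156 = 326°
+154° (split-comp 26° ↓): 326 + 154 = 480 → 480 − 360 = 120°
+180° (complement): 120 + 180 = 300°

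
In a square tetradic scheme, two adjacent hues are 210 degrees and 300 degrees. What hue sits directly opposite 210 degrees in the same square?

A square tetradic scheme places four hues 90° apart; opposite corners are 180° apart.
210 + 180 = 390 → 390 − 360 = 30°

30°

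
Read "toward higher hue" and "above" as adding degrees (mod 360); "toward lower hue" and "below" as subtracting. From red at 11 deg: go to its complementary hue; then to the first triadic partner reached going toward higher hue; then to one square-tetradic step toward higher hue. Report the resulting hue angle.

41°

11 + 180 = 191°   (complement)
191 + 120 = 311°   (triadic ↑)
311 + 90 = 401 → 401 − 360 = 41°   (square ↑)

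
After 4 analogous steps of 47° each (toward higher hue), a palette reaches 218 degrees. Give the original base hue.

30°

4 steps of 47° (toward higher hue) give a net shift of +188°.
Start = end − shift: 218 − 188 = 30°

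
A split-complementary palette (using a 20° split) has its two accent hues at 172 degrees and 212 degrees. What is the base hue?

The accents sit 20° either side of the complement, so the complement is their short-arc midpoint on the wheel.
Short-arc midpoint of 172° and 212°: 192°.
Base is 180° from the complement: 192 − 180 = 12°

12°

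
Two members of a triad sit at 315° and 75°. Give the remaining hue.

A triad spaces three hues 120° apart.
The full set is {75°, 195°, 315°}.

195°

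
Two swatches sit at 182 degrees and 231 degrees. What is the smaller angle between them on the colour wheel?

49°

|182 − 231| = 49.
49 ≤ 180, so the shorter arc is 49°.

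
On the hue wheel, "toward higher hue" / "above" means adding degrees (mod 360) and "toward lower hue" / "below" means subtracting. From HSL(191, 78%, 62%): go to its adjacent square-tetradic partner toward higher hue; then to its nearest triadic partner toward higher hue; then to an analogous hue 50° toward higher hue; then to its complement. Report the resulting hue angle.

+90° (square ↑): 191 + 90 = 281°
+120° (triadic ↑): 281 + 120 = 401 → 401 − 360 = 41°
+50° (analog 50° ↑): 41 + 50 = 91°
+180° (complement): 91 + 180 = 271°

271°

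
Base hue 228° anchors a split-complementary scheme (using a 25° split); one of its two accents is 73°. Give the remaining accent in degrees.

Split-complementary hues sit 25° either side of the complement.
Complement of the base 228°: 228 + 180 = 408 → 408 − 360 = 48°
The given accent 73° is 25° one side of 48°; the other accent sits 25° the other side: 48 − 25 = 23°

23°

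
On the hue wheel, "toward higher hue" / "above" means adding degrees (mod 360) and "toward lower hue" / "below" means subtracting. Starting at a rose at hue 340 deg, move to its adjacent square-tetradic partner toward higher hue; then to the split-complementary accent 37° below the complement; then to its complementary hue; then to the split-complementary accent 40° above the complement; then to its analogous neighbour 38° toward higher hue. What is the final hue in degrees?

square ↑ +90°: 340 + 90 = 430 → 430 − 360 = 70°
split-comp 37° ↓ +143°: 70 + 143 = 213°
complement +180°: 213 + 180 = 393 → 393 − 360 = 33°
split-comp 40° ↑ +220°: 33 + 220 = 253°
analog 38° ↑ +38°: 253 + 38 = 291°

291°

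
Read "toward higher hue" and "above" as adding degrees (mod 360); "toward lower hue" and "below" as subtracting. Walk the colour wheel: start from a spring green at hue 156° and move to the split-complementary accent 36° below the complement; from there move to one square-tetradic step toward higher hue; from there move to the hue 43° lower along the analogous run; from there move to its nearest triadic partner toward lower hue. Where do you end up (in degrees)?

227°

156 + 144 = 300°   (split-comp 36° ↓)
300 + 90 = 390 → 390 − 360 = 30°   (square ↑)
30 − 43 = -13 → -13 + 360 = 347°   (analog 43° ↓)
347 − 120 = 227°   (triadic ↓)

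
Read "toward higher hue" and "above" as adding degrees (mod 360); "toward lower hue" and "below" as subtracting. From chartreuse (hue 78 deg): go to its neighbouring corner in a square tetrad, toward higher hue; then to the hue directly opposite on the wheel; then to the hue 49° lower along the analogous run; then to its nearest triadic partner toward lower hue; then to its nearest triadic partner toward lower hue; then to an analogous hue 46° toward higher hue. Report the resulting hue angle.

78 + 90 = 168°   (square ↑)
168 + 180 = 348°   (complement)
348 − 49 = 299°   (analog 49° ↓)
299 − 120 = 179°   (triadic ↓)
179 − 120 = 59°   (triadic ↓)
59 + 46 = 105°   (analog 46° ↑)

105°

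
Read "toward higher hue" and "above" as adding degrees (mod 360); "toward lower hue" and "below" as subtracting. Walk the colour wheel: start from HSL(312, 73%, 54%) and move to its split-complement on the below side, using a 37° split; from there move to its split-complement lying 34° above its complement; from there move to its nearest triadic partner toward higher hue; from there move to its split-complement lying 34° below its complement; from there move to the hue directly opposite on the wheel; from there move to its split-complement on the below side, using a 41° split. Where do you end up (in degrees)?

174°

312 + 143 = 455 → 455 − 360 = 95°   (split-comp 37° ↓)
95 + 214 = 309°   (split-comp 34° ↑)
309 + 120 = 429 → 429 − 360 = 69°   (triadic ↑)
69 + 146 = 215°   (split-comp 34° ↓)
215 + 180 = 395 → 395 − 360 = 35°   (complement)
35 + 139 = 174°   (split-comp 41° ↓)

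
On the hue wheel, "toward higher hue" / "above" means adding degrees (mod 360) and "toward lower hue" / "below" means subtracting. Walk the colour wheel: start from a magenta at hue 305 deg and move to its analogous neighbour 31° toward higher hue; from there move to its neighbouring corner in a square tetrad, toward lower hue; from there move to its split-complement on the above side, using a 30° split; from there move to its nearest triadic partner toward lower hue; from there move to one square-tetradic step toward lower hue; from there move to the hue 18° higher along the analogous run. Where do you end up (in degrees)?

264°

analog 31° ↑ +31°: 305 + 31 = 336°
square ↓ −90°: 336 − 90 = 246°
split-comp 30° ↑ +210°: 246 + 210 = 456 → 456 − 360 = 96°
triadic ↓ −120°: 96 − 120 = -24 → -24 + 360 = 336°
square ↓ −90°: 336 − 90 = 246°
analog 18° ↑ +18°: 246 + 18 = 264°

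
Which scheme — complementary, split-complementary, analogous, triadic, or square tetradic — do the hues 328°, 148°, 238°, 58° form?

square tetradic

Sort the hues: 58°, 148°, 238°, 328°.
Successive gaps around the wheel: 90°, 90°, 90°, 90°.
Four hues every 90° form a square tetradic scheme.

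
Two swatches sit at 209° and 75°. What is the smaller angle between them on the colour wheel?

134°

|209 − 75| = 134.
134 ≤ 180, so the shorter arc is 134°.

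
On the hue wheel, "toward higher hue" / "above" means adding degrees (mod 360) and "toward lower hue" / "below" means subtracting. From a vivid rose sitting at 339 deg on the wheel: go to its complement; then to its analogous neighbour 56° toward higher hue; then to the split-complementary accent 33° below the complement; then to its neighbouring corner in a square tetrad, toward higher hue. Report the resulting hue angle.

92°

complement +180°: 339 + 180 = 519 → 519 − 360 = 159°
analog 56° ↑ +56°: 159 + 56 = 215°
split-comp 33° ↓ +147°: 215 + 147 = 362 → 362 − 360 = 2°
square ↑ +90°: 2 + 90 = 92°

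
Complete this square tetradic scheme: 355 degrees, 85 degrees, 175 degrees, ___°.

265°

A square tetradic scheme places four hues every 90°.
The full set through 85° is {85°, 175°, 265°, 355°}.
Given {85°, 175°, 355°}, the missing hue is 265°.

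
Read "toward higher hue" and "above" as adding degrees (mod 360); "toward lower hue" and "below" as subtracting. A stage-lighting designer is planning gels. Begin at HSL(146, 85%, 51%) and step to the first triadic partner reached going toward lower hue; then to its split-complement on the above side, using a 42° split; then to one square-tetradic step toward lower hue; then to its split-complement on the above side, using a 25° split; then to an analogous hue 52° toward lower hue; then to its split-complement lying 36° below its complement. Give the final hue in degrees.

95°

−120° (triadic ↓): 146 − 120 = 26°
+222° (split-comp 42° ↑): 26 + 222 = 248°
−90° (square ↓): 248 − 90 = 158°
+205° (split-comp 25° ↑): 158 + 205 = 363 → 363 − 360 = 3°
−52° (analog 52° ↓): 3 − 52 = -49 → -49 + 360 = 311°
+144° (split-comp 36° ↓): 311 + 144 = 455 → 455 − 360 = 95°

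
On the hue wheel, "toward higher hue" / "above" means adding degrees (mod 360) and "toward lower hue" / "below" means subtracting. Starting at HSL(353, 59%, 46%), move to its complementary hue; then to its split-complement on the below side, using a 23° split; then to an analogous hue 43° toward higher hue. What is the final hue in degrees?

353 + 180 = 533 → 533 − 360 = 173°   (complement)
173 + 157 = 330°   (split-comp 23° ↓)
330 + 43 = 373 → 373 − 360 = 13°   (analog 43° ↑)

13°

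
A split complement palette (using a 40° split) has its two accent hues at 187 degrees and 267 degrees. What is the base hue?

The accents sit 40° either side of the complement, so the complement is their short-arc midpoint on the wheel.
Short-arc midpoint of 187° and 267°: 227°.
Base is 180° from the complement: 227 − 180 = 47°

47°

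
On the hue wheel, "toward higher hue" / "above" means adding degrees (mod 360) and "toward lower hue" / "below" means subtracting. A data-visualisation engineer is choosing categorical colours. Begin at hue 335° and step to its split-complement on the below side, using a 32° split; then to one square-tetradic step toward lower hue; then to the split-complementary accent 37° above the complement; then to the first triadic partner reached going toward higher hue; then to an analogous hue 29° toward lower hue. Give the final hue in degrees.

341°

split-comp 32° ↓ +148°: 335 + 148 = 483 → 483 − 360 = 123°
square ↓ −90°: 123 − 90 = 33°
split-comp 37° ↑ +217°: 33 + 217 = 250°
triadic ↑ +120°: 250 + 120 = 370 → 370 − 360 = 10°
analog 29° ↓ −29°: 10 − 29 = -19 → -19 + 360 = 341°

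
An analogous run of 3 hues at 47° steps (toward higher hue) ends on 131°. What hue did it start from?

2 steps of 47° (toward higher hue) give a net shift of +94°.
Start = end − shift: 131 − 94 = 37°

37°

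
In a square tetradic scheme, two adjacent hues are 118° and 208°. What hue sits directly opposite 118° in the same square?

A square tetradic scheme places four hues 90° apart; opposite corners are 180° apart.
118 + 180 = 298°

298°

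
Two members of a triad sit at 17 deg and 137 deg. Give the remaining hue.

A triad spaces three hues 120° apart.
The full set is {17°, 137°, 257°}.

257°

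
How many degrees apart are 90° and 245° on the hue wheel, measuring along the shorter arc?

155°

|90 − 245| = 155.
155 ≤ 180, so the shorter arc is 155°.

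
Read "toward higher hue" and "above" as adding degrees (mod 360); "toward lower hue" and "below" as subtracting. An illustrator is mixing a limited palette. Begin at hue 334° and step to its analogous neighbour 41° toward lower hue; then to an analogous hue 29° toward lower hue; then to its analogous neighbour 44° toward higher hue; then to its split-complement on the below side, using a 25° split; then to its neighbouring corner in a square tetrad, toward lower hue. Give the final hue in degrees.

analog 41° ↓ −41°: 334 − 41 = 293°
analog 29° ↓ −29°: 293 − 29 = 264°
analog 44° ↑ +44°: 264 + 44 = 308°
split-comp 25° ↓ +155°: 308 + 155 = 463 → 463 − 360 = 103°
square ↓ −90°: 103 − 90 = 13°

13°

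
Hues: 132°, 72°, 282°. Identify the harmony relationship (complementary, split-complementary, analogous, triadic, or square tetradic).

Sort the hues: 72°, 132°, 282°.
Successive gaps around the wheel: 60°, 150°, 150°.
Two 150° gaps and one 60° gap — a base hue opposite a pair of accents 30° either side of its complement — is the split-complementary pattern.

split-complementary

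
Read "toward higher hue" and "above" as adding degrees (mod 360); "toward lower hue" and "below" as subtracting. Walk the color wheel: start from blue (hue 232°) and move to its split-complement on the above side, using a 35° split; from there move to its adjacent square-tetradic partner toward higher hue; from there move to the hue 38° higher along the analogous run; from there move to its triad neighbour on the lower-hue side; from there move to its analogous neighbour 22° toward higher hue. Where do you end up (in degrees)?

+215° (split-comp 35° ↑): 232 + 215 = 447 → 447 − 360 = 87°
+90° (square ↑): 87 + 90 = 177°
+38° (analog 38° ↑): 177 + 38 = 215°
−120° (triadic ↓): 215 − 120 = 95°
+22° (analog 22° ↑): 95 + 22 = 117°

117°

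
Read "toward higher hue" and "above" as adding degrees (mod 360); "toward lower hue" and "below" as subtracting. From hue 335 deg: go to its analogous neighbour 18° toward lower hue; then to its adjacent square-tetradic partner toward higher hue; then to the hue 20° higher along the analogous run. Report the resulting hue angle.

67°

−18° (analog 18° ↓): 335 − 18 = 317°
+90° (square ↑): 317 + 90 = 407 → 407 − 360 = 47°
+20° (analog 20° ↑): 47 + 20 = 67°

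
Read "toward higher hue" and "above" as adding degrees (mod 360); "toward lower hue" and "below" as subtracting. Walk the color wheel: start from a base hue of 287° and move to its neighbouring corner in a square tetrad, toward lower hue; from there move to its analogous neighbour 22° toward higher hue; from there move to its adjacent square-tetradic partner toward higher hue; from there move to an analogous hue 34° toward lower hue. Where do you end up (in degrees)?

275°

287 − 90 = 197°   (square ↓)
197 + 22 = 219°   (analog 22° ↑)
219 + 90 = 309°   (square ↑)
309 − 34 = 275°   (analog 34° ↓)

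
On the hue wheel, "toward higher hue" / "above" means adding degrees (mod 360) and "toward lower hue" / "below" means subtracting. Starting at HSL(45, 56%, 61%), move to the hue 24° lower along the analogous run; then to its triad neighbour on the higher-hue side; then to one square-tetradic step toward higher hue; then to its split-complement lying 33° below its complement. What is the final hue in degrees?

18°

45 − 24 = 21°   (analog 24° ↓)
21 + 120 = 141°   (triadic ↑)
141 + 90 = 231°   (square ↑)
231 + 147 = 378 → 378 − 360 = 18°   (split-comp 33° ↓)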